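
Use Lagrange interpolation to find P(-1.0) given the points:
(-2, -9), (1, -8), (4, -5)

Lagrange interpolation formula:
P(x) = Σ yᵢ × Lᵢ(x)
where Lᵢ(x) = Π_{j≠i} (x - xⱼ)/(xᵢ - xⱼ)

L_0(-1.0) = (-1.0 - 1)/(-2 - 1) × (-1.0 - 4)/(-2 - 4) = 0.555556
L_1(-1.0) = (-1.0 - (-2))/(1 - (-2)) × (-1.0 - 4)/(1 - 4) = 0.555556
L_2(-1.0) = (-1.0 - (-2))/(4 - (-2)) × (-1.0 - 1)/(4 - 1) = -0.111111

P(-1.0) = (-9)×L_0(-1.0) + (-8)×L_1(-1.0) + (-5)×L_2(-1.0)
P(-1.0) = -8.888889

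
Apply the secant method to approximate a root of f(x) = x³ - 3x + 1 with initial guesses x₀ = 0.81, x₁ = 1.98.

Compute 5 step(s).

f(x) = x³ - 3x + 1
x₀ = 0.81, x₁ = 1.98

Secant formula: x_{n+1} = x_n - f(x_n)(x_n - x_{n-1})/(f(x_n) - f(x_{n-1}))

Iteration 1:
  f(0.810000) = -0.898559
  f(1.980000) = 2.822392
  x_2 = 1.980000 - 2.822392×(1.980000 - 0.810000)/(2.822392 - (-0.898559))
       = 1.092539
Iteration 2:
  f(1.980000) = 2.822392
  f(1.092539) = -0.973517
  x_3 = 1.092539 - (-0.973517)×(1.092539 - 1.980000)/(-0.973517 - 2.822392)
       = 1.320142
Iteration 3:
  f(1.092539) = -0.973517
  f(1.320142) = -0.659717
  x_4 = 1.320142 - (-0.659717)×(1.320142 - 1.092539)/(-0.659717 - (-0.973517))
       = 1.798640
Iteration 4:
  f(1.320142) = -0.659717
  f(1.798640) = 1.422873
  x_5 = 1.798640 - 1.422873×(1.798640 - 1.320142)/(1.422873 - (-0.659717))
       = 1.471719
Iteration 5:
  f(1.798640) = 1.422873
  f(1.471719) = -0.227477
  x_6 = 1.471719 - (-0.227477)×(1.471719 - 1.798640)/(-0.227477 - 1.422873)
       = 1.516780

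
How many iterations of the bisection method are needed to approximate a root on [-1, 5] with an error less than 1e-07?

We need (b-a)/2^n ≤ 1e-07
(5 - (-1))/2^n ≤ 1e-07
6/2^n ≤ 1e-07
2^n ≥ 60000000
n ≥ log₂(60000000) = 25.84
n ≥ 26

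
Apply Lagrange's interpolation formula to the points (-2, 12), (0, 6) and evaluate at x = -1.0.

Lagrange interpolation formula:
P(x) = Σ yᵢ × Lᵢ(x)
where Lᵢ(x) = Π_{j≠i} (x - xⱼ)/(xᵢ - xⱼ)

L_0(-1.0) = (-1.0 - 0)/(-2 - 0) = 0.500000
L_1(-1.0) = (-1.0 - (-2))/(0 - (-2)) = 0.500000

P(-1.0) = 12×L_0(-1.0) + 6×L_1(-1.0)
P(-1.0) = 9.000000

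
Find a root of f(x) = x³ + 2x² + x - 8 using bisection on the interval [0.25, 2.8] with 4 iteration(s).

f(x) = x³ + 2x² + x - 8
Initial interval: [0.25, 2.8]

Iteration 1:
  c_1 = (0.250000 + 2.800000)/2 = 1.525000
  f(c_1) = f(1.525000) = 1.722828
  f(a) × f(c) < 0, new interval: [0.250000, 1.525000]
Iteration 2:
  c_2 = (0.250000 + 1.525000)/2 = 0.887500
  f(c_2) = f(0.887500) = -4.838143
  f(a) × f(c) ≥ 0, new interval: [0.887500, 1.525000]
Iteration 3:
  c_3 = (0.887500 + 1.525000)/2 = 1.206250
  f(c_3) = f(1.206250) = -2.128531
  f(a) × f(c) ≥ 0, new interval: [1.206250, 1.525000]
Iteration 4:
  c_4 = (1.206250 + 1.525000)/2 = 1.365625
  f(c_4) = f(1.365625) = -0.357714
  f(a) × f(c) ≥ 0, new interval: [1.365625, 1.525000]

After 4 iteration(s), the approximation is c_4 = 1.365625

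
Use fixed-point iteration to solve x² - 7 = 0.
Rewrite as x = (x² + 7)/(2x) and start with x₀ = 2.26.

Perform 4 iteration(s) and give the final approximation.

Equation: x² - 7 = 0
Fixed-point form: x = (x² + 7)/(2x)
x₀ = 2.26

x_1 = g(2.260000) = 2.678673
x_2 = g(2.678673) = 2.645954
x_3 = g(2.645954) = 2.645751
x_4 = g(2.645751) = 2.645751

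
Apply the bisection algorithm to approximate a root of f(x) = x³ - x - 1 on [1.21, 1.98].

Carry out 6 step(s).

f(x) = x³ - x - 1
Initial interval: [1.21, 1.98]

Iteration 1:
  c_1 = (1.210000 + 1.980000)/2 = 1.595000
  f(c_1) = f(1.595000) = 1.462720
  f(a) × f(c) < 0, new interval: [1.210000, 1.595000]
Iteration 2:
  c_2 = (1.210000 + 1.595000)/2 = 1.402500
  f(c_2) = f(1.402500) = 0.356226
  f(a) × f(c) < 0, new interval: [1.210000, 1.402500]
Iteration 3:
  c_3 = (1.210000 + 1.402500)/2 = 1.306250
  f(c_3) = f(1.306250) = -0.077410
  f(a) × f(c) ≥ 0, new interval: [1.306250, 1.402500]
Iteration 4:
  c_4 = (1.306250 + 1.402500)/2 = 1.354375
  f(c_4) = f(1.354375) = 0.129998
  f(a) × f(c) < 0, new interval: [1.306250, 1.354375]
Iteration 5:
  c_5 = (1.306250 + 1.354375)/2 = 1.330312
  f(c_5) = f(1.330312) = 0.023983
  f(a) × f(c) < 0, new interval: [1.306250, 1.330312]
Iteration 6:
  c_6 = (1.306250 + 1.330312)/2 = 1.318281
  f(c_6) = f(1.318281) = -0.027286
  f(a) × f(c) ≥ 0, new interval: [1.318281, 1.330312]

After 6 iteration(s), the approximation is c_6 = 1.318281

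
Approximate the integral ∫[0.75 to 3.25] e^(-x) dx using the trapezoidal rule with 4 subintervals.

f(x) = e^(-x)
a = 0.75, b = 3.25, n = 4
h = (b - a)/n = 0.625000

Trapezoidal rule: (h/2)[f(x₀) + 2f(x₁) + 2f(x₂) + ... + f(xₙ)]

x_0 = 0.7500, f(x_0) = 0.472367, coefficient = 1
x_1 = 1.3750, f(x_1) = 0.252840, coefficient = 2
x_2 = 2.0000, f(x_2) = 0.135335, coefficient = 2
x_3 = 2.6250, f(x_3) = 0.072440, coefficient = 2
x_4 = 3.2500, f(x_4) = 0.038774, coefficient = 1

I ≈ (0.625000/2) × 1.432370 = 0.447616
Exact value: 0.433592
Error: 0.014023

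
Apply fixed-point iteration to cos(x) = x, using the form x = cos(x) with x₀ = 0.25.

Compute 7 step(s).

Equation: cos(x) = x
Fixed-point form: x = cos(x)
x₀ = 0.25

x_1 = g(0.250000) = 0.968912
x_2 = g(0.968912) = 0.566196
x_3 = g(0.566196) = 0.843947
x_4 = g(0.843947) = 0.664518
x_5 = g(0.664518) = 0.787214
x_6 = g(0.787214) = 0.705822
x_7 = g(0.705822) = 0.761079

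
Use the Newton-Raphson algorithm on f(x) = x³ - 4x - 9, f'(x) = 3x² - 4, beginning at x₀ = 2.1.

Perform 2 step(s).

f(x) = x³ - 4x - 9
f'(x) = 3x² - 4
x₀ = 2.1

Newton-Raphson formula: x_{n+1} = x_n - f(x_n)/f'(x_n)

Iteration 1:
  f(2.100000) = -8.139000
  f'(2.100000) = 9.230000
  x_1 = 2.100000 - (-8.139000)/9.230000 = 2.981798
Iteration 2:
  f(2.981798) = 5.584341
  f'(2.981798) = 22.673367
  x_2 = 2.981798 - 5.584341/22.673367 = 2.735503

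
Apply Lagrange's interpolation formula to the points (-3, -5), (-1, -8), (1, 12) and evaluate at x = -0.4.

Lagrange interpolation formula:
P(x) = Σ yᵢ × Lᵢ(x)
where Lᵢ(x) = Π_{j≠i} (x - xⱼ)/(xᵢ - xⱼ)

L_0(-0.4) = (-0.4 - (-1))/(-3 - (-1)) × (-0.4 - 1)/(-3 - 1) = -0.105000
L_1(-0.4) = (-0.4 - (-3))/(-1 - (-3)) × (-0.4 - 1)/(-1 - 1) = 0.910000
L_2(-0.4) = (-0.4 - (-3))/(1 - (-3)) × (-0.4 - (-1))/(1 - (-1)) = 0.195000

P(-0.4) = (-5)×L_0(-0.4) + (-8)×L_1(-0.4) + 12×L_2(-0.4)
P(-0.4) = -4.415000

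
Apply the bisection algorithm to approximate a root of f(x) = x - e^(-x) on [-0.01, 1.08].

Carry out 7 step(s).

f(x) = x - e^(-x)
Initial interval: [-0.01, 1.08]

Iteration 1:
  c_1 = (-0.010000 + 1.080000)/2 = 0.535000
  f(c_1) = f(0.535000) = -0.050669
  f(a) × f(c) ≥ 0, new interval: [0.535000, 1.080000]
Iteration 2:
  c_2 = (0.535000 + 1.080000)/2 = 0.807500
  f(c_2) = f(0.807500) = 0.361528
  f(a) × f(c) < 0, new interval: [0.535000, 0.807500]
Iteration 3:
  c_3 = (0.535000 + 0.807500)/2 = 0.671250
  f(c_3) = f(0.671250) = 0.160181
  f(a) × f(c) < 0, new interval: [0.535000, 0.671250]
Iteration 4:
  c_4 = (0.535000 + 0.671250)/2 = 0.603125
  f(c_4) = f(0.603125) = 0.056026
  f(a) × f(c) < 0, new interval: [0.535000, 0.603125]
Iteration 5:
  c_5 = (0.535000 + 0.603125)/2 = 0.569063
  f(c_5) = f(0.569063) = 0.003007
  f(a) × f(c) < 0, new interval: [0.535000, 0.569063]
Iteration 6:
  c_6 = (0.535000 + 0.569063)/2 = 0.552031
  f(c_6) = f(0.552031) = -0.023748
  f(a) × f(c) ≥ 0, new interval: [0.552031, 0.569063]
Iteration 7:
  c_7 = (0.552031 + 0.569063)/2 = 0.560547
  f(c_7) = f(0.560547) = -0.010350
  f(a) × f(c) ≥ 0, new interval: [0.560547, 0.569063]

After 7 iteration(s), the approximation is c_7 = 0.560547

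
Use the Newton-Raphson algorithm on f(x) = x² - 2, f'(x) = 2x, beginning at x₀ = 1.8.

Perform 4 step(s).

f(x) = x² - 2
f'(x) = 2x
x₀ = 1.8

Newton-Raphson formula: x_{n+1} = x_n - f(x_n)/f'(x_n)

Iteration 1:
  f(1.800000) = 1.240000
  f'(1.800000) = 3.600000
  x_1 = 1.800000 - 1.240000/3.600000 = 1.455556
Iteration 2:
  f(1.455556) = 0.118642
  f'(1.455556) = 2.911111
  x_2 = 1.455556 - 0.118642/2.911111 = 1.414801
Iteration 3:
  f(1.414801) = 0.001661
  f'(1.414801) = 2.829601
  x_3 = 1.414801 - 0.001661/2.829601 = 1.414214
Iteration 4:
  f(1.414214) = 0.000000
  f'(1.414214) = 2.828427
  x_4 = 1.414214 - 0.000000/2.828427 = 1.414214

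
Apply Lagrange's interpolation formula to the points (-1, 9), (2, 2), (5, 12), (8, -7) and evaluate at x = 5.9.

Lagrange interpolation formula:
P(x) = Σ yᵢ × Lᵢ(x)
where Lᵢ(x) = Π_{j≠i} (x - xⱼ)/(xᵢ - xⱼ)

L_0(5.9) = (5.9 - 2)/(-1 - 2) × (5.9 - 5)/(-1 - 5) × (5.9 - 8)/(-1 - 8) = 0.045500
L_1(5.9) = (5.9 - (-1))/(2 - (-1)) × (5.9 - 5)/(2 - 5) × (5.9 - 8)/(2 - 8) = -0.241500
L_2(5.9) = (5.9 - (-1))/(5 - (-1)) × (5.9 - 2)/(5 - 2) × (5.9 - 8)/(5 - 8) = 1.046500
L_3(5.9) = (5.9 - (-1))/(8 - (-1)) × (5.9 - 2)/(8 - 2) × (5.9 - 5)/(8 - 5) = 0.149500

P(5.9) = 9×L_0(5.9) + 2×L_1(5.9) + 12×L_2(5.9) + (-7)×L_3(5.9)
P(5.9) = 11.438000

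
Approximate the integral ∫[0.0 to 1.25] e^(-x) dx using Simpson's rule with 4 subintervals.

f(x) = e^(-x)
a = 0.0, b = 1.25, n = 4
h = (b - a)/n = 0.312500

Simpson's rule: (h/3)[f(x₀) + 4f(x₁) + 2f(x₂) + ... + f(xₙ)]

x_0 = 0.0000, f(x_0) = 1.000000, coefficient = 1
x_1 = 0.3125, f(x_1) = 0.731616, coefficient = 4
x_2 = 0.6250, f(x_2) = 0.535261, coefficient = 2
x_3 = 0.9375, f(x_3) = 0.391606, coefficient = 4
x_4 = 1.2500, f(x_4) = 0.286505, coefficient = 1

I ≈ (0.312500/3) × 6.849913 = 0.713533
Exact value: 0.713495
Error: 0.000037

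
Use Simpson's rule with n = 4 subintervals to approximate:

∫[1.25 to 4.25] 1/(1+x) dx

f(x) = 1/(1+x)
a = 1.25, b = 4.25, n = 4
h = (b - a)/n = 0.750000

Simpson's rule: (h/3)[f(x₀) + 4f(x₁) + 2f(x₂) + ... + f(xₙ)]

x_0 = 1.2500, f(x_0) = 0.444444, coefficient = 1
x_1 = 2.0000, f(x_1) = 0.333333, coefficient = 4
x_2 = 2.7500, f(x_2) = 0.266667, coefficient = 2
x_3 = 3.5000, f(x_3) = 0.222222, coefficient = 4
x_4 = 4.2500, f(x_4) = 0.190476, coefficient = 1

I ≈ (0.750000/3) × 3.390476 = 0.847619
Exact value: 0.847298
Error: 0.000321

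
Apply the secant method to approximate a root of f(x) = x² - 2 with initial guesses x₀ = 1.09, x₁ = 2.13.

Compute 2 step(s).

f(x) = x² - 2
x₀ = 1.09, x₁ = 2.13

Secant formula: x_{n+1} = x_n - f(x_n)(x_n - x_{n-1})/(f(x_n) - f(x_{n-1}))

Iteration 1:
  f(1.090000) = -0.811900
  f(2.130000) = 2.536900
  x_2 = 2.130000 - 2.536900×(2.130000 - 1.090000)/(2.536900 - (-0.811900))
       = 1.342143
Iteration 2:
  f(2.130000) = 2.536900
  f(1.342143) = -0.198653
  x_3 = 1.342143 - (-0.198653)×(1.342143 - 2.130000)/(-0.198653 - 2.536900)
       = 1.399356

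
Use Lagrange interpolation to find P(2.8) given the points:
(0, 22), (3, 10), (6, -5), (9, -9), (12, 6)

Lagrange interpolation formula:
P(x) = Σ yᵢ × Lᵢ(x)
where Lᵢ(x) = Π_{j≠i} (x - xⱼ)/(xᵢ - xⱼ)

L_0(2.8) = (2.8 - 3)/(0 - 3) × (2.8 - 6)/(0 - 6) × (2.8 - 9)/(0 - 9) × (2.8 - 12)/(0 - 12) = 0.018779
L_1(2.8) = (2.8 - 0)/(3 - 0) × (2.8 - 6)/(3 - 6) × (2.8 - 9)/(3 - 9) × (2.8 - 12)/(3 - 12) = 1.051602
L_2(2.8) = (2.8 - 0)/(6 - 0) × (2.8 - 3)/(6 - 3) × (2.8 - 9)/(6 - 9) × (2.8 - 12)/(6 - 12) = -0.098588
L_3(2.8) = (2.8 - 0)/(9 - 0) × (2.8 - 3)/(9 - 3) × (2.8 - 6)/(9 - 6) × (2.8 - 12)/(9 - 12) = 0.033923
L_4(2.8) = (2.8 - 0)/(12 - 0) × (2.8 - 3)/(12 - 3) × (2.8 - 6)/(12 - 6) × (2.8 - 9)/(12 - 9) = -0.005715

P(2.8) = 22×L_0(2.8) + 10×L_1(2.8) + (-5)×L_2(2.8) + (-9)×L_3(2.8) + 6×L_4(2.8)
P(2.8) = 11.082489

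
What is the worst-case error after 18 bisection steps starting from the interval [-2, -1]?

Bisection error bound: |error| ≤ (b-a)/2^n
|error| ≤ (-1 - (-2))/2^18 = 1/2^18
|error| ≤ 0.0000038147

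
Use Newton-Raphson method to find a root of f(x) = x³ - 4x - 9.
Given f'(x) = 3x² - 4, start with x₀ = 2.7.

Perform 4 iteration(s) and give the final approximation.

f(x) = x³ - 4x - 9
f'(x) = 3x² - 4
x₀ = 2.7

Newton-Raphson formula: x_{n+1} = x_n - f(x_n)/f'(x_n)

Iteration 1:
  f(2.700000) = -0.117000
  f'(2.700000) = 17.870000
  x_1 = 2.700000 - (-0.117000)/17.870000 = 2.706547
Iteration 2:
  f(2.706547) = 0.000348
  f'(2.706547) = 17.976195
  x_2 = 2.706547 - 0.000348/17.976195 = 2.706528
Iteration 3:
  f(2.706528) = 0.000000
  f'(2.706528) = 17.975881
  x_3 = 2.706528 - 0.000000/17.975881 = 2.706528
Iteration 4:
  f(2.706528) = 0.000000
  f'(2.706528) = 17.975881
  x_4 = 2.706528 - 0.000000/17.975881 = 2.706528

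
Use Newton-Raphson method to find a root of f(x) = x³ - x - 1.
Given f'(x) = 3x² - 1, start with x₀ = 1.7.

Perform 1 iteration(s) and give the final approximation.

f(x) = x³ - x - 1
f'(x) = 3x² - 1
x₀ = 1.7

Newton-Raphson formula: x_{n+1} = x_n - f(x_n)/f'(x_n)

Iteration 1:
  f(1.700000) = 2.213000
  f'(1.700000) = 7.670000
  x_1 = 1.700000 - 2.213000/7.670000 = 1.411473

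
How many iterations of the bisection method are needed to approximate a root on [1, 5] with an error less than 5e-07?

We need (b-a)/2^n ≤ 5e-07
(5 - 1)/2^n ≤ 5e-07
4/2^n ≤ 5e-07
2^n ≥ 8000000
n ≥ log₂(8000000) = 22.93
n ≥ 23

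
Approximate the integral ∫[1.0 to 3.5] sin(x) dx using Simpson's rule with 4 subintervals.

f(x) = sin(x)
a = 1.0, b = 3.5, n = 4
h = (b - a)/n = 0.625000

Simpson's rule: (h/3)[f(x₀) + 4f(x₁) + 2f(x₂) + ... + f(xₙ)]

x_0 = 1.0000, f(x_0) = 0.841471, coefficient = 1
x_1 = 1.6250, f(x_1) = 0.998531, coefficient = 4
x_2 = 2.2500, f(x_2) = 0.778073, coefficient = 2
x_3 = 2.8750, f(x_3) = 0.263446, coefficient = 4
x_4 = 3.5000, f(x_4) = -0.350783, coefficient = 1

I ≈ (0.625000/3) × 7.094743 = 1.478072
Exact value: 1.476759
Error: 0.001313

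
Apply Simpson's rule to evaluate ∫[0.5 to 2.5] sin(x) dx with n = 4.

f(x) = sin(x)
a = 0.5, b = 2.5, n = 4
h = (b - a)/n = 0.500000

Simpson's rule: (h/3)[f(x₀) + 4f(x₁) + 2f(x₂) + ... + f(xₙ)]

x_0 = 0.5000, f(x_0) = 0.479426, coefficient = 1
x_1 = 1.0000, f(x_1) = 0.841471, coefficient = 4
x_2 = 1.5000, f(x_2) = 0.997495, coefficient = 2
x_3 = 2.0000, f(x_3) = 0.909297, coefficient = 4
x_4 = 2.5000, f(x_4) = 0.598472, coefficient = 1

I ≈ (0.500000/3) × 10.075961 = 1.679327
Exact value: 1.678726
Error: 0.000601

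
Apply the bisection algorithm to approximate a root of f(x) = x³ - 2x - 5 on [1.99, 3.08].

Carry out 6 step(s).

f(x) = x³ - 2x - 5
Initial interval: [1.99, 3.08]

Iteration 1:
  c_1 = (1.990000 + 3.080000)/2 = 2.535000
  f(c_1) = f(2.535000) = 6.220480
  f(a) × f(c) < 0, new interval: [1.990000, 2.535000]
Iteration 2:
  c_2 = (1.990000 + 2.535000)/2 = 2.262500
  f(c_2) = f(2.262500) = 2.056525
  f(a) × f(c) < 0, new interval: [1.990000, 2.262500]
Iteration 3:
  c_3 = (1.990000 + 2.262500)/2 = 2.126250
  f(c_3) = f(2.126250) = 0.360147
  f(a) × f(c) < 0, new interval: [1.990000, 2.126250]
Iteration 4:
  c_4 = (1.990000 + 2.126250)/2 = 2.058125
  f(c_4) = f(2.058125) = -0.398283
  f(a) × f(c) ≥ 0, new interval: [2.058125, 2.126250]
Iteration 5:
  c_5 = (2.058125 + 2.126250)/2 = 2.092188
  f(c_5) = f(2.092188) = -0.026350
  f(a) × f(c) ≥ 0, new interval: [2.092188, 2.126250]
Iteration 6:
  c_6 = (2.092188 + 2.126250)/2 = 2.109219
  f(c_6) = f(2.109219) = 0.165063
  f(a) × f(c) < 0, new interval: [2.092188, 2.109219]

After 6 iteration(s), the approximation is c_6 = 2.109219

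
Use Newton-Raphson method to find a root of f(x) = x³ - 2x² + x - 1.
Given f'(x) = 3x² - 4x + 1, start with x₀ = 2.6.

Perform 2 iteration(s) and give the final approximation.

f(x) = x³ - 2x² + x - 1
f'(x) = 3x² - 4x + 1
x₀ = 2.6

Newton-Raphson formula: x_{n+1} = x_n - f(x_n)/f'(x_n)

Iteration 1:
  f(2.600000) = 5.656000
  f'(2.600000) = 10.880000
  x_1 = 2.600000 - 5.656000/10.880000 = 2.080147
Iteration 2:
  f(2.080147) = 1.426944
  f'(2.080147) = 5.660447
  x_2 = 2.080147 - 1.426944/5.660447 = 1.828057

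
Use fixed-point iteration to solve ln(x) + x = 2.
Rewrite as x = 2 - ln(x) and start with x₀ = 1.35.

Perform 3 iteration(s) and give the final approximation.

Equation: ln(x) + x = 2
Fixed-point form: x = 2 - ln(x)
x₀ = 1.35

x_1 = g(1.350000) = 1.699895
x_2 = g(1.699895) = 1.469433
x_3 = g(1.469433) = 1.615123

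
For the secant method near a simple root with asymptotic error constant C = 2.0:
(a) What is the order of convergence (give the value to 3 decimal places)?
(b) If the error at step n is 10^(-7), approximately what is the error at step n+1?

(a) Secant method has superlinear convergence with order φ = (1+√5)/2 ≈ 1.618.
    This means |e_{n+1}| ≈ C|e_n|^1.618.

(b) With |e_n| = 10^(-7) and C = 2.0:
    |e_{n+1}| ≈ 2.0 × (10^(-7))^1.618 = 2.0 × 10^(-11.33)

(a) ≈ 1.618 (golden ratio); (b) |e_{n+1}| ≈ 9.436e-12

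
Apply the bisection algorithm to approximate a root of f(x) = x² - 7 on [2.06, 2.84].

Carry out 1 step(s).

f(x) = x² - 7
Initial interval: [2.06, 2.84]

Iteration 1:
  c_1 = (2.060000 + 2.840000)/2 = 2.450000
  f(c_1) = f(2.450000) = -0.997500
  f(a) × f(c) ≥ 0, new interval: [2.450000, 2.840000]

After 1 iteration(s), the approximation is c_1 = 2.450000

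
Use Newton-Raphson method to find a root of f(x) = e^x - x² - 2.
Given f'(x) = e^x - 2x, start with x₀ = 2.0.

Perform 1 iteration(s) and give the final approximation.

f(x) = e^x - x² - 2
f'(x) = e^x - 2x
x₀ = 2.0

Newton-Raphson formula: x_{n+1} = x_n - f(x_n)/f'(x_n)

Iteration 1:
  f(2.000000) = 1.389056
  f'(2.000000) = 3.389056
  x_1 = 2.000000 - 1.389056/3.389056 = 1.590135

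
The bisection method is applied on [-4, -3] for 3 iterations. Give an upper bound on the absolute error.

Bisection error bound: |error| ≤ (b-a)/2^n
|error| ≤ (-3 - (-4))/2^3 = 1/2^3
|error| ≤ 0.1250000000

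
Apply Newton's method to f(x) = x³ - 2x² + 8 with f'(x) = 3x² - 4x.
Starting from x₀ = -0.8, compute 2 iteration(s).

f(x) = x³ - 2x² + 8
f'(x) = 3x² - 4x
x₀ = -0.8

Newton-Raphson formula: x_{n+1} = x_n - f(x_n)/f'(x_n)

Iteration 1:
  f(-0.800000) = 6.208000
  f'(-0.800000) = 5.120000
  x_1 = -0.800000 - 6.208000/5.120000 = -2.012500
Iteration 2:
  f(-2.012500) = -8.251252
  f'(-2.012500) = 20.200469
  x_2 = -2.012500 - (-8.251252)/20.200469 = -1.604032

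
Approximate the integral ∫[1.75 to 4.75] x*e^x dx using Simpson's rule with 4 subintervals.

f(x) = x*e^x
a = 1.75, b = 4.75, n = 4
h = (b - a)/n = 0.750000

Simpson's rule: (h/3)[f(x₀) + 4f(x₁) + 2f(x₂) + ... + f(xₙ)]

x_0 = 1.7500, f(x_0) = 10.070555, coefficient = 1
x_1 = 2.5000, f(x_1) = 30.456235, coefficient = 4
x_2 = 3.2500, f(x_2) = 83.818605, coefficient = 2
x_3 = 4.0000, f(x_3) = 218.392600, coefficient = 4
x_4 = 4.7500, f(x_4) = 549.025352, coefficient = 1

I ≈ (0.750000/3) × 1722.128456 = 430.532114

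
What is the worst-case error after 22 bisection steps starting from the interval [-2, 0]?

Bisection error bound: |error| ≤ (b-a)/2^n
|error| ≤ (0 - (-2))/2^22 = 2/2^22
|error| ≤ 0.0000004768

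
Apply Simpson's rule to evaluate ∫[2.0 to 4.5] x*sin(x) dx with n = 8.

f(x) = x*sin(x)
a = 2.0, b = 4.5, n = 8
h = (b - a)/n = 0.312500

Simpson's rule: (h/3)[f(x₀) + 4f(x₁) + 2f(x₂) + ... + f(xₙ)]

x_0 = 2.0000, f(x_0) = 1.818595, coefficient = 1
x_1 = 2.3125, f(x_1) = 1.705050, coefficient = 4
x_2 = 2.6250, f(x_2) = 1.296541, coefficient = 2
x_3 = 2.9375, f(x_3) = 0.595369, coefficient = 4
x_4 = 3.2500, f(x_4) = -0.351634, coefficient = 2
x_5 = 3.5625, f(x_5) = -1.455598, coefficient = 4
x_6 = 3.8750, f(x_6) = -2.593944, coefficient = 2
x_7 = 4.1875, f(x_7) = -3.623777, coefficient = 4
x_8 = 4.5000, f(x_8) = -4.398886, coefficient = 1

I ≈ (0.312500/3) × -16.994190 = -1.770228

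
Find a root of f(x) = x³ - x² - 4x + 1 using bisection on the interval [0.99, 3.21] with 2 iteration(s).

f(x) = x³ - x² - 4x + 1
Initial interval: [0.99, 3.21]

Iteration 1:
  c_1 = (0.990000 + 3.210000)/2 = 2.100000
  f(c_1) = f(2.100000) = -2.549000
  f(a) × f(c) ≥ 0, new interval: [2.100000, 3.210000]
Iteration 2:
  c_2 = (2.100000 + 3.210000)/2 = 2.655000
  f(c_2) = f(2.655000) = 2.046136
  f(a) × f(c) < 0, new interval: [2.100000, 2.655000]

After 2 iteration(s), the approximation is c_2 = 2.655000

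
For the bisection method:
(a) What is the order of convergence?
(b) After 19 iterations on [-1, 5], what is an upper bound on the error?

(a) Bisection has linear (order 1) convergence; the error is halved each step.

(b) Error bound = (b-a)/2^n = (5 - (-1))/2^{19}
    = 6/2^{19}

(a) 1 (linear); (b) error ≤ 1.14e-05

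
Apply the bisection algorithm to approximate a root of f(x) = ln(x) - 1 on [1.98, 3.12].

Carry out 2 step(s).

f(x) = ln(x) - 1
Initial interval: [1.98, 3.12]

Iteration 1:
  c_1 = (1.980000 + 3.120000)/2 = 2.550000
  f(c_1) = f(2.550000) = -0.063907
  f(a) × f(c) ≥ 0, new interval: [2.550000, 3.120000]
Iteration 2:
  c_2 = (2.550000 + 3.120000)/2 = 2.835000
  f(c_2) = f(2.835000) = 0.042042
  f(a) × f(c) < 0, new interval: [2.550000, 2.835000]

After 2 iteration(s), the approximation is c_2 = 2.835000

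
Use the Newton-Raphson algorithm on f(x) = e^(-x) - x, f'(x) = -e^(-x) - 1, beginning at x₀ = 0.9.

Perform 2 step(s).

f(x) = e^(-x) - x
f'(x) = -e^(-x) - 1
x₀ = 0.9

Newton-Raphson formula: x_{n+1} = x_n - f(x_n)/f'(x_n)

Iteration 1:
  f(0.900000) = -0.493430
  f'(0.900000) = -1.406570
  x_1 = 0.900000 - (-0.493430)/(-1.406570) = 0.549196
Iteration 2:
  f(0.549196) = 0.028218
  f'(0.549196) = -1.577414
  x_2 = 0.549196 - 0.028218/(-1.577414) = 0.567085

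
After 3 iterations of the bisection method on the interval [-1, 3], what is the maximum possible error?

Bisection error bound: |error| ≤ (b-a)/2^n
|error| ≤ (3 - (-1))/2^3 = 4/2^3
|error| ≤ 0.5000000000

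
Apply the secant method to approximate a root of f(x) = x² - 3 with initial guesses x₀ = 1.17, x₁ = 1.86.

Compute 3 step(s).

f(x) = x² - 3
x₀ = 1.17, x₁ = 1.86

Secant formula: x_{n+1} = x_n - f(x_n)(x_n - x_{n-1})/(f(x_n) - f(x_{n-1}))

Iteration 1:
  f(1.170000) = -1.631100
  f(1.860000) = 0.459600
  x_2 = 1.860000 - 0.459600×(1.860000 - 1.170000)/(0.459600 - (-1.631100))
       = 1.708317
Iteration 2:
  f(1.860000) = 0.459600
  f(1.708317) = -0.081654
  x_3 = 1.708317 - (-0.081654)×(1.708317 - 1.860000)/(-0.081654 - 0.459600)
       = 1.731200
Iteration 3:
  f(1.708317) = -0.081654
  f(1.731200) = -0.002947
  x_4 = 1.731200 - (-0.002947)×(1.731200 - 1.708317)/(-0.002947 - (-0.081654))
       = 1.732057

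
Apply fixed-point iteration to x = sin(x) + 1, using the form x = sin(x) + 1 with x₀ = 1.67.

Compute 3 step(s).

Equation: x = sin(x) + 1
Fixed-point form: x = sin(x) + 1
x₀ = 1.67

x_1 = g(1.670000) = 1.995083
x_2 = g(1.995083) = 1.911332
x_3 = g(1.911332) = 1.942576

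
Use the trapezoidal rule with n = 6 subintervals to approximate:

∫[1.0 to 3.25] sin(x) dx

f(x) = sin(x)
a = 1.0, b = 3.25, n = 6
h = (b - a)/n = 0.375000

Trapezoidal rule: (h/2)[f(x₀) + 2f(x₁) + 2f(x₂) + ... + f(xₙ)]

x_0 = 1.0000, f(x_0) = 0.841471, coefficient = 1
x_1 = 1.3750, f(x_1) = 0.980893, coefficient = 2
x_2 = 1.7500, f(x_2) = 0.983986, coefficient = 2
x_3 = 2.1250, f(x_3) = 0.850320, coefficient = 2
x_4 = 2.5000, f(x_4) = 0.598472, coefficient = 2
x_5 = 2.8750, f(x_5) = 0.263446, coefficient = 2
x_6 = 3.2500, f(x_6) = -0.108195, coefficient = 1

I ≈ (0.375000/2) × 8.087510 = 1.516408
Exact value: 1.534432
Error: 0.018024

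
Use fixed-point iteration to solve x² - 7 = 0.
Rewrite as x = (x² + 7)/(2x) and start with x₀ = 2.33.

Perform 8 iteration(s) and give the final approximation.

Equation: x² - 7 = 0
Fixed-point form: x = (x² + 7)/(2x)
x₀ = 2.33

x_1 = g(2.330000) = 2.667146
x_2 = g(2.667146) = 2.645837
x_3 = g(2.645837) = 2.645751
x_4 = g(2.645751) = 2.645751
x_5 = g(2.645751) = 2.645751
x_6 = g(2.645751) = 2.645751
x_7 = g(2.645751) = 2.645751
x_8 = g(2.645751) = 2.645751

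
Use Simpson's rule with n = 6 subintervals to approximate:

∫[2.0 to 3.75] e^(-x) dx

f(x) = e^(-x)
a = 2.0, b = 3.75, n = 6
h = (b - a)/n = 0.291667

Simpson's rule: (h/3)[f(x₀) + 4f(x₁) + 2f(x₂) + ... + f(xₙ)]

x_0 = 2.0000, f(x_0) = 0.135335, coefficient = 1
x_1 = 2.2917, f(x_1) = 0.101098, coefficient = 4
x_2 = 2.5833, f(x_2) = 0.075522, coefficient = 2
x_3 = 2.8750, f(x_3) = 0.056416, coefficient = 4
x_4 = 3.1667, f(x_4) = 0.042144, coefficient = 2
x_5 = 3.4583, f(x_5) = 0.031482, coefficient = 4
x_6 = 3.7500, f(x_6) = 0.023518, coefficient = 1

I ≈ (0.291667/3) × 1.150169 = 0.111822
Exact value: 0.111818
Error: 0.000004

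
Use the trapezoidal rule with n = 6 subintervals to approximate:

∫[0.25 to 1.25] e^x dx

f(x) = e^x
a = 0.25, b = 1.25, n = 6
h = (b - a)/n = 0.166667

Trapezoidal rule: (h/2)[f(x₀) + 2f(x₁) + 2f(x₂) + ... + f(xₙ)]

x_0 = 0.2500, f(x_0) = 1.284025, coefficient = 1
x_1 = 0.4167, f(x_1) = 1.516897, coefficient = 2
x_2 = 0.5833, f(x_2) = 1.792002, coefficient = 2
x_3 = 0.7500, f(x_3) = 2.117000, coefficient = 2
x_4 = 0.9167, f(x_4) = 2.500940, coefficient = 2
x_5 = 1.0833, f(x_5) = 2.954512, coefficient = 2
x_6 = 1.2500, f(x_6) = 3.490343, coefficient = 1

I ≈ (0.166667/2) × 26.537069 = 2.211422
Exact value: 2.206318
Error: 0.005105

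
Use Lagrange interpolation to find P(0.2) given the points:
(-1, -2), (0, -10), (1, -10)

Lagrange interpolation formula:
P(x) = Σ yᵢ × Lᵢ(x)
where Lᵢ(x) = Π_{j≠i} (x - xⱼ)/(xᵢ - xⱼ)

L_0(0.2) = (0.2 - 0)/(-1 - 0) × (0.2 - 1)/(-1 - 1) = -0.080000
L_1(0.2) = (0.2 - (-1))/(0 - (-1)) × (0.2 - 1)/(0 - 1) = 0.960000
L_2(0.2) = (0.2 - (-1))/(1 - (-1)) × (0.2 - 0)/(1 - 0) = 0.120000

P(0.2) = (-2)×L_0(0.2) + (-10)×L_1(0.2) + (-10)×L_2(0.2)
P(0.2) = -10.640000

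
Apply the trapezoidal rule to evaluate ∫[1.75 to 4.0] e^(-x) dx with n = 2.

f(x) = e^(-x)
a = 1.75, b = 4.0, n = 2
h = (b - a)/n = 1.125000

Trapezoidal rule: (h/2)[f(x₀) + 2f(x₁) + 2f(x₂) + ... + f(xₙ)]

x_0 = 1.7500, f(x_0) = 0.173774, coefficient = 1
x_1 = 2.8750, f(x_1) = 0.056416, coefficient = 2
x_2 = 4.0000, f(x_2) = 0.018316, coefficient = 1

I ≈ (1.125000/2) × 0.304922 = 0.171519
Exact value: 0.155458
Error: 0.016060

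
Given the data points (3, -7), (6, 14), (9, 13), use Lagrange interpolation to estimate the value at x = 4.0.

Lagrange interpolation formula:
P(x) = Σ yᵢ × Lᵢ(x)
where Lᵢ(x) = Π_{j≠i} (x - xⱼ)/(xᵢ - xⱼ)

L_0(4.0) = (4.0 - 6)/(3 - 6) × (4.0 - 9)/(3 - 9) = 0.555556
L_1(4.0) = (4.0 - 3)/(6 - 3) × (4.0 - 9)/(6 - 9) = 0.555556
L_2(4.0) = (4.0 - 3)/(9 - 3) × (4.0 - 6)/(9 - 6) = -0.111111

P(4.0) = (-7)×L_0(4.0) + 14×L_1(4.0) + 13×L_2(4.0)
P(4.0) = 2.444444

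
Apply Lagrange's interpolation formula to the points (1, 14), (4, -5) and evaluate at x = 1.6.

Lagrange interpolation formula:
P(x) = Σ yᵢ × Lᵢ(x)
where Lᵢ(x) = Π_{j≠i} (x - xⱼ)/(xᵢ - xⱼ)

L_0(1.6) = (1.6 - 4)/(1 - 4) = 0.800000
L_1(1.6) = (1.6 - 1)/(4 - 1) = 0.200000

P(1.6) = 14×L_0(1.6) + (-5)×L_1(1.6)
P(1.6) = 10.200000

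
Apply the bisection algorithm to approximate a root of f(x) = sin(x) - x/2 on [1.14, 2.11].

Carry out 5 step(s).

f(x) = sin(x) - x/2
Initial interval: [1.14, 2.11]

Iteration 1:
  c_1 = (1.140000 + 2.110000)/2 = 1.625000
  f(c_1) = f(1.625000) = 0.186031
  f(a) × f(c) ≥ 0, new interval: [1.625000, 2.110000]
Iteration 2:
  c_2 = (1.625000 + 2.110000)/2 = 1.867500
  f(c_2) = f(1.867500) = 0.022555
  f(a) × f(c) ≥ 0, new interval: [1.867500, 2.110000]
Iteration 3:
  c_3 = (1.867500 + 2.110000)/2 = 1.988750
  f(c_3) = f(1.988750) = -0.080454
  f(a) × f(c) < 0, new interval: [1.867500, 1.988750]
Iteration 4:
  c_4 = (1.867500 + 1.988750)/2 = 1.928125
  f(c_4) = f(1.928125) = -0.027228
  f(a) × f(c) < 0, new interval: [1.867500, 1.928125]
Iteration 5:
  c_5 = (1.867500 + 1.928125)/2 = 1.897813
  f(c_5) = f(1.897813) = -0.001901
  f(a) × f(c) < 0, new interval: [1.867500, 1.897813]

After 5 iteration(s), the approximation is c_5 = 1.897813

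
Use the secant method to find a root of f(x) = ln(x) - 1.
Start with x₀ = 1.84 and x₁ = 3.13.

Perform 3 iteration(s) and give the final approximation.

f(x) = ln(x) - 1
x₀ = 1.84, x₁ = 3.13

Secant formula: x_{n+1} = x_n - f(x_n)(x_n - x_{n-1})/(f(x_n) - f(x_{n-1}))

Iteration 1:
  f(1.840000) = -0.390234
  f(3.130000) = 0.141033
  x_2 = 3.130000 - 0.141033×(3.130000 - 1.840000)/(0.141033 - (-0.390234))
       = 2.787550
Iteration 2:
  f(3.130000) = 0.141033
  f(2.787550) = 0.025163
  x_3 = 2.787550 - 0.025163×(2.787550 - 3.130000)/(0.025163 - 0.141033)
       = 2.713181
Iteration 3:
  f(2.787550) = 0.025163
  f(2.713181) = -0.001878
  x_4 = 2.713181 - (-0.001878)×(2.713181 - 2.787550)/(-0.001878 - 0.025163)
       = 2.718347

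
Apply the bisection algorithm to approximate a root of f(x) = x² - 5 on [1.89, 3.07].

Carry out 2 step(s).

f(x) = x² - 5
Initial interval: [1.89, 3.07]

Iteration 1:
  c_1 = (1.890000 + 3.070000)/2 = 2.480000
  f(c_1) = f(2.480000) = 1.150400
  f(a) × f(c) < 0, new interval: [1.890000, 2.480000]
Iteration 2:
  c_2 = (1.890000 + 2.480000)/2 = 2.185000
  f(c_2) = f(2.185000) = -0.225775
  f(a) × f(c) ≥ 0, new interval: [2.185000, 2.480000]

After 2 iteration(s), the approximation is c_2 = 2.185000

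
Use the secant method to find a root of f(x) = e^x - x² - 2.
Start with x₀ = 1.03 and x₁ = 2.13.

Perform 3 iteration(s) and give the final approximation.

f(x) = e^x - x² - 2
x₀ = 1.03, x₁ = 2.13

Secant formula: x_{n+1} = x_n - f(x_n)(x_n - x_{n-1})/(f(x_n) - f(x_{n-1}))

Iteration 1:
  f(1.030000) = -0.259834
  f(2.130000) = 1.877967
  x_2 = 2.130000 - 1.877967×(2.130000 - 1.030000)/(1.877967 - (-0.259834))
       = 1.163697
Iteration 2:
  f(2.130000) = 1.877967
  f(1.163697) = -0.152442
  x_3 = 1.163697 - (-0.152442)×(1.163697 - 2.130000)/(-0.152442 - 1.877967)
       = 1.236247
Iteration 3:
  f(1.163697) = -0.152442
  f(1.236247) = -0.085638
  x_4 = 1.236247 - (-0.085638)×(1.236247 - 1.163697)/(-0.085638 - (-0.152442))
       = 1.329250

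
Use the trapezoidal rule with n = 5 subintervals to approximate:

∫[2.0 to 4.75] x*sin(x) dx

f(x) = x*sin(x)
a = 2.0, b = 4.75, n = 5
h = (b - a)/n = 0.550000

Trapezoidal rule: (h/2)[f(x₀) + 2f(x₁) + 2f(x₂) + ... + f(xₙ)]

x_0 = 2.0000, f(x_0) = 1.818595, coefficient = 1
x_1 = 2.5500, f(x_1) = 1.422093, coefficient = 2
x_2 = 3.1000, f(x_2) = 0.128900, coefficient = 2
x_3 = 3.6500, f(x_3) = -1.776771, coefficient = 2
x_4 = 4.2000, f(x_4) = -3.660618, coefficient = 2
x_5 = 4.7500, f(x_5) = -4.746641, coefficient = 1

I ≈ (0.550000/2) × -10.700838 = -2.942730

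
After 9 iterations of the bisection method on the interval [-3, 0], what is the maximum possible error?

Bisection error bound: |error| ≤ (b-a)/2^n
|error| ≤ (0 - (-3))/2^9 = 3/2^9
|error| ≤ 0.0058593750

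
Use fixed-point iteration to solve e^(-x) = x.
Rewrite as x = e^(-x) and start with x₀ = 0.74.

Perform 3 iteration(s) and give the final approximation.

Equation: e^(-x) = x
Fixed-point form: x = e^(-x)
x₀ = 0.74

x_1 = g(0.740000) = 0.477114
x_2 = g(0.477114) = 0.620572
x_3 = g(0.620572) = 0.537637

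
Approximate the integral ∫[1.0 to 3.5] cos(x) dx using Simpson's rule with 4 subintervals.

f(x) = cos(x)
a = 1.0, b = 3.5, n = 4
h = (b - a)/n = 0.625000

Simpson's rule: (h/3)[f(x₀) + 4f(x₁) + 2f(x₂) + ... + f(xₙ)]

x_0 = 1.0000, f(x_0) = 0.540302, coefficient = 1
x_1 = 1.6250, f(x_1) = -0.054177, coefficient = 4
x_2 = 2.2500, f(x_2) = -0.628174, coefficient = 2
x_3 = 2.8750, f(x_3) = -0.964674, coefficient = 4
x_4 = 3.5000, f(x_4) = -0.936457, coefficient = 1

I ≈ (0.625000/3) × -5.727907 = -1.193314
Exact value: -1.192254
Error: 0.001060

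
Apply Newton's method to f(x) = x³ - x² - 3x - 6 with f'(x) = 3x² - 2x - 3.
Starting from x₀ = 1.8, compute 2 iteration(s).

f(x) = x³ - x² - 3x - 6
f'(x) = 3x² - 2x - 3
x₀ = 1.8

Newton-Raphson formula: x_{n+1} = x_n - f(x_n)/f'(x_n)

Iteration 1:
  f(1.800000) = -8.808000
  f'(1.800000) = 3.120000
  x_1 = 1.800000 - (-8.808000)/3.120000 = 4.623077
Iteration 2:
  f(4.623077) = 57.566213
  f'(4.623077) = 51.872367
  x_2 = 4.623077 - 57.566213/51.872367 = 3.513310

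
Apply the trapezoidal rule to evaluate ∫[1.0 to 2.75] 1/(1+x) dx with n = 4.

f(x) = 1/(1+x)
a = 1.0, b = 2.75, n = 4
h = (b - a)/n = 0.437500

Trapezoidal rule: (h/2)[f(x₀) + 2f(x₁) + 2f(x₂) + ... + f(xₙ)]

x_0 = 1.0000, f(x_0) = 0.500000, coefficient = 1
x_1 = 1.4375, f(x_1) = 0.410256, coefficient = 2
x_2 = 1.8750, f(x_2) = 0.347826, coefficient = 2
x_3 = 2.3125, f(x_3) = 0.301887, coefficient = 2
x_4 = 2.7500, f(x_4) = 0.266667, coefficient = 1

I ≈ (0.437500/2) × 2.886605 = 0.631445
Exact value: 0.628609
Error: 0.002836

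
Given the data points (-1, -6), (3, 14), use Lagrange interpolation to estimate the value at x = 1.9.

Lagrange interpolation formula:
P(x) = Σ yᵢ × Lᵢ(x)
where Lᵢ(x) = Π_{j≠i} (x - xⱼ)/(xᵢ - xⱼ)

L_0(1.9) = (1.9 - 3)/(-1 - 3) = 0.275000
L_1(1.9) = (1.9 - (-1))/(3 - (-1)) = 0.725000

P(1.9) = (-6)×L_0(1.9) + 14×L_1(1.9)
P(1.9) = 8.500000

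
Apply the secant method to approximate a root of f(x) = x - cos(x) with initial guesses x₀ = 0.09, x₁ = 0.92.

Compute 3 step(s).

f(x) = x - cos(x)
x₀ = 0.09, x₁ = 0.92

Secant formula: x_{n+1} = x_n - f(x_n)(x_n - x_{n-1})/(f(x_n) - f(x_{n-1}))

Iteration 1:
  f(0.090000) = -0.905953
  f(0.920000) = 0.314180
  x_2 = 0.920000 - 0.314180×(0.920000 - 0.090000)/(0.314180 - (-0.905953))
       = 0.706278
Iteration 2:
  f(0.920000) = 0.314180
  f(0.706278) = -0.054505
  x_3 = 0.706278 - (-0.054505)×(0.706278 - 0.920000)/(-0.054505 - 0.314180)
       = 0.737874
Iteration 3:
  f(0.706278) = -0.054505
  f(0.737874) = -0.002027
  x_4 = 0.737874 - (-0.002027)×(0.737874 - 0.706278)/(-0.002027 - (-0.054505))
       = 0.739094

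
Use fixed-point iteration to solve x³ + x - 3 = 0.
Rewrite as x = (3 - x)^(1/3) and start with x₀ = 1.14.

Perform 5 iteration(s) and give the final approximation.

Equation: x³ + x - 3 = 0
Fixed-point form: x = (3 - x)^(1/3)
x₀ = 1.14

x_1 = g(1.140000) = 1.229809
x_2 = g(1.229809) = 1.209688
x_3 = g(1.209688) = 1.214254
x_4 = g(1.214254) = 1.213221
x_5 = g(1.213221) = 1.213455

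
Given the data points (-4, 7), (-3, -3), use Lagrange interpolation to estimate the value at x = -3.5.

Lagrange interpolation formula:
P(x) = Σ yᵢ × Lᵢ(x)
where Lᵢ(x) = Π_{j≠i} (x - xⱼ)/(xᵢ - xⱼ)

L_0(-3.5) = (-3.5 - (-3))/(-4 - (-3)) = 0.500000
L_1(-3.5) = (-3.5 - (-4))/(-3 - (-4)) = 0.500000

P(-3.5) = 7×L_0(-3.5) + (-3)×L_1(-3.5)
P(-3.5) = 2.000000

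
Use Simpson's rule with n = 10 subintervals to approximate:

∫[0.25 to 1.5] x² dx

f(x) = x²
a = 0.25, b = 1.5, n = 10
h = (b - a)/n = 0.125000

Simpson's rule: (h/3)[f(x₀) + 4f(x₁) + 2f(x₂) + ... + f(xₙ)]

x_0 = 0.2500, f(x_0) = 0.062500, coefficient = 1
x_1 = 0.3750, f(x_1) = 0.140625, coefficient = 4
x_2 = 0.5000, f(x_2) = 0.250000, coefficient = 2
x_3 = 0.6250, f(x_3) = 0.390625, coefficient = 4
x_4 = 0.7500, f(x_4) = 0.562500, coefficient = 2
x_5 = 0.8750, f(x_5) = 0.765625, coefficient = 4
x_6 = 1.0000, f(x_6) = 1.000000, coefficient = 2
x_7 = 1.1250, f(x_7) = 1.265625, coefficient = 4
x_8 = 1.2500, f(x_8) = 1.562500, coefficient = 2
x_9 = 1.3750, f(x_9) = 1.890625, coefficient = 4
x_10 = 1.5000, f(x_10) = 2.250000, coefficient = 1

I ≈ (0.125000/3) × 26.875000 = 1.119792
Exact value: 1.119792
Error: 0.000000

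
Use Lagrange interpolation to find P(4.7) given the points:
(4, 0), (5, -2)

Lagrange interpolation formula:
P(x) = Σ yᵢ × Lᵢ(x)
where Lᵢ(x) = Π_{j≠i} (x - xⱼ)/(xᵢ - xⱼ)

L_0(4.7) = (4.7 - 5)/(4 - 5) = 0.300000
L_1(4.7) = (4.7 - 4)/(5 - 4) = 0.700000

P(4.7) = 0×L_0(4.7) + (-2)×L_1(4.7)
P(4.7) = -1.400000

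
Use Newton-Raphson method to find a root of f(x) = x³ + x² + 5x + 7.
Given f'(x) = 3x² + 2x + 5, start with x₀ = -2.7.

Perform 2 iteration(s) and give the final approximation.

f(x) = x³ + x² + 5x + 7
f'(x) = 3x² + 2x + 5
x₀ = -2.7

Newton-Raphson formula: x_{n+1} = x_n - f(x_n)/f'(x_n)

Iteration 1:
  f(-2.700000) = -18.893000
  f'(-2.700000) = 21.470000
  x_1 = -2.700000 - (-18.893000)/21.470000 = -1.820028
Iteration 2:
  f(-1.820028) = -4.816484
  f'(-1.820028) = 11.297449
  x_2 = -1.820028 - (-4.816484)/11.297449 = -1.393694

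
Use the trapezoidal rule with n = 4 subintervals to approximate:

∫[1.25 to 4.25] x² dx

f(x) = x²
a = 1.25, b = 4.25, n = 4
h = (b - a)/n = 0.750000

Trapezoidal rule: (h/2)[f(x₀) + 2f(x₁) + 2f(x₂) + ... + f(xₙ)]

x_0 = 1.2500, f(x_0) = 1.562500, coefficient = 1
x_1 = 2.0000, f(x_1) = 4.000000, coefficient = 2
x_2 = 2.7500, f(x_2) = 7.562500, coefficient = 2
x_3 = 3.5000, f(x_3) = 12.250000, coefficient = 2
x_4 = 4.2500, f(x_4) = 18.062500, coefficient = 1

I ≈ (0.750000/2) × 67.250000 = 25.218750
Exact value: 24.937500
Error: 0.281250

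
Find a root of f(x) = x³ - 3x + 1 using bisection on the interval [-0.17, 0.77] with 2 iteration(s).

f(x) = x³ - 3x + 1
Initial interval: [-0.17, 0.77]

Iteration 1:
  c_1 = (-0.170000 + 0.770000)/2 = 0.300000
  f(c_1) = f(0.300000) = 0.127000
  f(a) × f(c) ≥ 0, new interval: [0.300000, 0.770000]
Iteration 2:
  c_2 = (0.300000 + 0.770000)/2 = 0.535000
  f(c_2) = f(0.535000) = -0.451870
  f(a) × f(c) < 0, new interval: [0.300000, 0.535000]

After 2 iteration(s), the approximation is c_2 = 0.535000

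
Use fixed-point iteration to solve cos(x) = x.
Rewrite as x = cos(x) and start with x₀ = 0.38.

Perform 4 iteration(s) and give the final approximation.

Equation: cos(x) = x
Fixed-point form: x = cos(x)
x₀ = 0.38

x_1 = g(0.380000) = 0.928665
x_2 = g(0.928665) = 0.598904
x_3 = g(0.598904) = 0.825954
x_4 = g(0.825954) = 0.677856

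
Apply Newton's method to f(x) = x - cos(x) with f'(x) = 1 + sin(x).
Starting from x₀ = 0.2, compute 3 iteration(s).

f(x) = x - cos(x)
f'(x) = 1 + sin(x)
x₀ = 0.2

Newton-Raphson formula: x_{n+1} = x_n - f(x_n)/f'(x_n)

Iteration 1:
  f(0.200000) = -0.780067
  f'(0.200000) = 1.198669
  x_1 = 0.200000 - (-0.780067)/1.198669 = 0.850777
Iteration 2:
  f(0.850777) = 0.191378
  f'(0.850777) = 1.751793
  x_2 = 0.850777 - 0.191378/1.751793 = 0.741530
Iteration 3:
  f(0.741530) = 0.004094
  f'(0.741530) = 1.675417
  x_3 = 0.741530 - 0.004094/1.675417 = 0.739086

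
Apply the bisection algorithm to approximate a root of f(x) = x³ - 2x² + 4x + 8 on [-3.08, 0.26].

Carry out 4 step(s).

f(x) = x³ - 2x² + 4x + 8
Initial interval: [-3.08, 0.26]

Iteration 1:
  c_1 = (-3.080000 + 0.260000)/2 = -1.410000
  f(c_1) = f(-1.410000) = -4.419421
  f(a) × f(c) ≥ 0, new interval: [-1.410000, 0.260000]
Iteration 2:
  c_2 = (-1.410000 + 0.260000)/2 = -0.575000
  f(c_2) = f(-0.575000) = 4.848641
  f(a) × f(c) < 0, new interval: [-1.410000, -0.575000]
Iteration 3:
  c_3 = (-1.410000 + (-0.575000))/2 = -0.992500
  f(c_3) = f(-0.992500) = 1.082219
  f(a) × f(c) < 0, new interval: [-1.410000, -0.992500]
Iteration 4:
  c_4 = (-1.410000 + (-0.992500))/2 = -1.201250
  f(c_4) = f(-1.201250) = -1.424409
  f(a) × f(c) ≥ 0, new interval: [-1.201250, -0.992500]

After 4 iteration(s), the approximation is c_4 = -1.201250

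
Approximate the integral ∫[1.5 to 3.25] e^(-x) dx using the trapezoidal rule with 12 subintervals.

f(x) = e^(-x)
a = 1.5, b = 3.25, n = 12
h = (b - a)/n = 0.145833

Trapezoidal rule: (h/2)[f(x₀) + 2f(x₁) + 2f(x₂) + ... + f(xₙ)]

x_0 = 1.5000, f(x_0) = 0.223130, coefficient = 1
x_1 = 1.6458, f(x_1) = 0.192852, coefficient = 2
x_2 = 1.7917, f(x_2) = 0.166682, coefficient = 2
x_3 = 1.9375, f(x_3) = 0.144064, coefficient = 2
x_4 = 2.0833, f(x_4) = 0.124514, coefficient = 2
x_5 = 2.2292, f(x_5) = 0.107618, coefficient = 2
x_6 = 2.3750, f(x_6) = 0.093014, coefficient = 2
x_7 = 2.5208, f(x_7) = 0.080393, coefficient = 2
x_8 = 2.6667, f(x_8) = 0.069483, coefficient = 2
x_9 = 2.8125, f(x_9) = 0.060055, coefficient = 2
x_10 = 2.9583, f(x_10) = 0.051905, coefficient = 2
x_11 = 3.1042, f(x_11) = 0.044862, coefficient = 2
x_12 = 3.2500, f(x_12) = 0.038774, coefficient = 1

I ≈ (0.145833/2) × 2.532789 = 0.184683
Exact value: 0.184356
Error: 0.000327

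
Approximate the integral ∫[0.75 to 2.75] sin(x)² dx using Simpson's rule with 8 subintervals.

f(x) = sin(x)²
a = 0.75, b = 2.75, n = 8
h = (b - a)/n = 0.250000

Simpson's rule: (h/3)[f(x₀) + 4f(x₁) + 2f(x₂) + ... + f(xₙ)]

x_0 = 0.7500, f(x_0) = 0.464631, coefficient = 1
x_1 = 1.0000, f(x_1) = 0.708073, coefficient = 4
x_2 = 1.2500, f(x_2) = 0.900572, coefficient = 2
x_3 = 1.5000, f(x_3) = 0.994996, coefficient = 4
x_4 = 1.7500, f(x_4) = 0.968228, coefficient = 2
x_5 = 2.0000, f(x_5) = 0.826822, coefficient = 4
x_6 = 2.2500, f(x_6) = 0.605398, coefficient = 2
x_7 = 2.5000, f(x_7) = 0.358169, coefficient = 4
x_8 = 2.7500, f(x_8) = 0.145665, coefficient = 1

I ≈ (0.250000/3) × 17.110934 = 1.425911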